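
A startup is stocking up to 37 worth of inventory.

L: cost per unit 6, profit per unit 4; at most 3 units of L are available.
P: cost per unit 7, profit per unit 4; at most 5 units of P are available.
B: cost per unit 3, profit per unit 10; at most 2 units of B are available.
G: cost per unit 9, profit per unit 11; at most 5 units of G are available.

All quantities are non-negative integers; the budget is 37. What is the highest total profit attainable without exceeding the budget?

53

Take 2×B and 3×G: cost 33 ≤ 37, profit 2·10 + 3·11 = 53.
B has the best ratio (10/3) and is taken to its limit of 2; remaining capacity is filled optimally with the others.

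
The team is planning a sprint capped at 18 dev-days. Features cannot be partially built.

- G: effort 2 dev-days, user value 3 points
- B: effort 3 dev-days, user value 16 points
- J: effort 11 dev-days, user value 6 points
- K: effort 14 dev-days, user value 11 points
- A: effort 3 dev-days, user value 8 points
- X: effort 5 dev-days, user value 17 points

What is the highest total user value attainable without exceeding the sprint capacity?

44

Treat it as a binary knapsack problem.
Allowing fractional choices, the relaxed optimum would be about 47.9, but features are indivisible.
G + B + A + X: effort 2 + 3 + 3 + 5 = 13 ≤ 18, user value 3 + 16 + 8 + 17 = 44.
B + A + X: effort 3 + 3 + 5 = 11 ≤ 18, user value 16 + 8 + 17 = 41.
G + B + X: effort 2 + 3 + 5 = 10 ≤ 18, user value 3 + 16 + 17 = 36.
Best is G, B, A, and X with total user value 44.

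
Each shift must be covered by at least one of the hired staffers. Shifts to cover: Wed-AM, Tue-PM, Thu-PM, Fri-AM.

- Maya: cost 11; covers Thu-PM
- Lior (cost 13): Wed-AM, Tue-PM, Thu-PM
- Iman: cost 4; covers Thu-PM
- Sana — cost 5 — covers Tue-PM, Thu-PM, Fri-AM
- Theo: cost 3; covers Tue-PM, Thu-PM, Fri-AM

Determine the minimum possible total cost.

16

Choose Lior and Theo: together they cover Wed-AM, Tue-PM, Thu-PM, Fri-AM — every shift.
Total cost: 13 + 3 = 16.
No cover costs less than 16.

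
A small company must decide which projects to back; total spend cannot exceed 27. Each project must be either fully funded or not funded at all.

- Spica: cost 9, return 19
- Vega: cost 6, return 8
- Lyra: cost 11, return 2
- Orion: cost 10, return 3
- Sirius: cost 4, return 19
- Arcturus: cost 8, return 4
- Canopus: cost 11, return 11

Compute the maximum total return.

Allowing fractional choices, the relaxed optimum would be about 54.0, but projects are indivisible.
Spica + Vega + Sirius + Arcturus: cost 9 + 6 + 4 + 8 = 27 ≤ 27, return 19 + 8 + 19 + 4 = 50.
Spica + Vega + Sirius: cost 9 + 6 + 4 = 19 ≤ 27, return 19 + 8 + 19 = 46.
Spica + Sirius + Canopus: cost 9 + 4 + 11 = 24 ≤ 27, return 19 + 19 + 11 = 49.
Best is Spica, Vega, Sirius, and Arcturus with total return 50.

50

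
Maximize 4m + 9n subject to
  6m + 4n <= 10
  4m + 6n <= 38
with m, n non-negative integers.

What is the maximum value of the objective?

18

Relaxing integrality, the LP optimum is 22.50 at (m,n) = (0, 2.5), which is not an integer point.
(m,n)=(0,2): 6·0+4·2=8≤10, 4·0+6·2=12≤38, objective 18.
(m,n)=(1,1): 6·1+4·1=10≤10, 4·1+6·1=10≤38, objective 13.
No feasible integer point exceeds 18.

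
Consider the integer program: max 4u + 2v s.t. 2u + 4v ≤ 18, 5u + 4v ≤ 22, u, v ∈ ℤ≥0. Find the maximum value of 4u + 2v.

The continuous relaxation peaks at (4.4, 0) with value 17.60; rounding to a feasible lattice point costs some objective.
(u,v)=(4,0): 2·4+4·0=8≤18, 5·4+4·0=20≤22, objective 16.
(u,v)=(3,1): 2·3+4·1=10≤18, 5·3+4·1=19≤22, objective 14.
The best lattice point is (4,0), giving 16.

16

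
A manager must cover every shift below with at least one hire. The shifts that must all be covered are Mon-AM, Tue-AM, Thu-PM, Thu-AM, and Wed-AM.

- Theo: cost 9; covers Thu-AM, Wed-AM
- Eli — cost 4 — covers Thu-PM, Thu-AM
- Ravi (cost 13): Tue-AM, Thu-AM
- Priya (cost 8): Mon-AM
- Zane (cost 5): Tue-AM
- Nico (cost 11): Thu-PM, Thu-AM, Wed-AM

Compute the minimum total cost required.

24

The greedy cost-per-new-shift heuristic would pick Eli, Zane, Priya, and Theo for 26, but a cheaper cover exists.
Choose Priya, Zane, and Nico: together they cover Mon-AM, Tue-AM, Thu-PM, Thu-AM, Wed-AM — every shift.
Total cost: 8 + 5 + 11 = 24.
No cover costs less than 24.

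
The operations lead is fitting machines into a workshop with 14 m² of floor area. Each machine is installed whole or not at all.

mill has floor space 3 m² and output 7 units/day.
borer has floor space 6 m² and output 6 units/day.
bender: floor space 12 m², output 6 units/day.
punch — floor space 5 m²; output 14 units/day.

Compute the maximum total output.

Take mill, borer, and punch: floor space 3 + 6 + 5 = 14 ≤ 14, output 7 + 6 + 14 = 27.
No other feasible combination does better.

27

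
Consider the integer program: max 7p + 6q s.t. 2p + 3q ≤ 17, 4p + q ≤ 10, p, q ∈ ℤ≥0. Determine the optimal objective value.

37

(p,q)=(1,5): 2·1+3·5=17≤17, 4·1+1·5=9≤10, objective 37.
(p,q)=(1,4): 2·1+3·4=14≤17, 4·1+1·4=8≤10, objective 31.
(p,q)=(0,5): 2·0+3·5=15≤17, 4·0+1·5=5≤10, objective 30.
(p,q)=(1,3): 2·1+3·3=11≤17, 4·1+1·3=7≤10, objective 25.
The best lattice point is (1,5), giving 37.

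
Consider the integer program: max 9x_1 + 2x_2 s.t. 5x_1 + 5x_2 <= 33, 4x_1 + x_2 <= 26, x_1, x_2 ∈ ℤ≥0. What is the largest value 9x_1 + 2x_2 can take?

(x_1,x_2)=(6,0) is feasible, giving 54.
(x_1,x_2)=(5,1) is feasible, giving 47.
(x_1,x_2)=(5,0) is feasible, giving 45.
No feasible integer point exceeds 54.

54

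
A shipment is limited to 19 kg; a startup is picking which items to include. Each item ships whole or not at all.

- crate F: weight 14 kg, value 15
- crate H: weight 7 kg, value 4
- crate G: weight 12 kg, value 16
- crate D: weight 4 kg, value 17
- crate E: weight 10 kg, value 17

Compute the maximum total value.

34

Treat it as a binary knapsack problem.
Allowing fractional choices, the relaxed optimum would be about 40.7, but items are indivisible.
crate F + crate D: weight 14 + 4 = 18 ≤ 19, value 15 + 17 = 32.
crate D + crate E: weight 4 + 10 = 14 ≤ 19, value 17 + 17 = 34.
crate G + crate D: weight 12 + 4 = 16 ≤ 19, value 16 + 17 = 33.
Best is crate D and crate E with total value 34.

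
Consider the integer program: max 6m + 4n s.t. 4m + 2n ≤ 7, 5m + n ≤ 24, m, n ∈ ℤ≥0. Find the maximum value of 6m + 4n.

The continuous relaxation peaks at (0, 3.5) with value 14.00; rounding to a feasible lattice point costs some objective.
(m,n)=(0,3): 4·0+2·3=6≤7, 5·0+1·3=3≤24, objective 12.
(m,n)=(0,2): 4·0+2·2=4≤7, 5·0+1·2=2≤24, objective 8.
The best lattice point is (0,3), giving 12.

12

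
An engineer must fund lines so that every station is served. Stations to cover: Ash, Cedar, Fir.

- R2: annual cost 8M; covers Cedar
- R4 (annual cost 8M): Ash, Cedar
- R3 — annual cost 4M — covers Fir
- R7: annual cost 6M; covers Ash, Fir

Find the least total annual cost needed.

12

The greedy cost-per-new-station heuristic would pick R7 and R2 for 14, but a cheaper cover exists.
Choose R4 and R3: together they cover Ash, Cedar, Fir — every station.
Total annual cost: 8 + 4 = 12.
No cover costs less than 12.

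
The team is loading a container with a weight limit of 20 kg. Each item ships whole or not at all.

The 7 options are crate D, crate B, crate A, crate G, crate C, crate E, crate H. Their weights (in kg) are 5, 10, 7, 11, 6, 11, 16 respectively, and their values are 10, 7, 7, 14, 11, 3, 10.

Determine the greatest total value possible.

28

This is an integer program with binary decision variables.
crate D + crate G: weight 5 + 11 = 16 ≤ 20, value 10 + 14 = 24.
crate D + crate A + crate C: weight 5 + 7 + 6 = 18 ≤ 20, value 10 + 7 + 11 = 28.
crate G + crate C: weight 11 + 6 = 17 ≤ 20, value 14 + 11 = 25.
Best is crate D, crate A, and crate C with total value 28.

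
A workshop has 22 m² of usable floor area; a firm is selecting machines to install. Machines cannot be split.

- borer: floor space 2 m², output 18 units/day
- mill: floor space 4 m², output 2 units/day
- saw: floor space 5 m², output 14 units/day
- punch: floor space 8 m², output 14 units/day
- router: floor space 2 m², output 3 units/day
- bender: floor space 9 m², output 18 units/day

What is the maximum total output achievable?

This is an integer program with binary decision variables.
Allowing fractional choices, the relaxed optimum would be about 60.5, but machines are indivisible.
borer + saw + router + bender: floor space 2 + 5 + 2 + 9 = 18 ≤ 22, output 18 + 14 + 3 + 18 = 53.
borer + mill + saw + router + bender: floor space 2 + 4 + 5 + 2 + 9 = 22 ≤ 22, output 18 + 2 + 14 + 3 + 18 = 55.
Best is borer, mill, saw, router, and bender with total output 55.

55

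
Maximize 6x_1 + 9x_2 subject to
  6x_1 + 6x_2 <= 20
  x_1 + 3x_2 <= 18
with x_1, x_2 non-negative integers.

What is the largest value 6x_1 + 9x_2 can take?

27

The continuous relaxation peaks at (0, 3.33) with value 30.00; rounding to a feasible lattice point costs some objective.
(x_1,x_2)=(0,3): 6·0+6·3=18≤20, 1·0+3·3=9≤18, objective 27.
(x_1,x_2)=(1,2): 6·1+6·2=18≤20, 1·1+3·2=7≤18, objective 24.
No feasible integer point exceeds 27.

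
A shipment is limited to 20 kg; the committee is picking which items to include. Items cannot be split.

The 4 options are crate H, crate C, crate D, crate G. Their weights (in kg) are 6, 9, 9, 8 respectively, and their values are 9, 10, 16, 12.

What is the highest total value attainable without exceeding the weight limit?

28

This is a 0-1 knapsack instance.
crate C + crate D: weight 9 + 9 = 18 ≤ 20, value 10 + 16 = 26.
crate D + crate G: weight 9 + 8 = 17 ≤ 20, value 16 + 12 = 28.
Best is crate D and crate G with total value 28.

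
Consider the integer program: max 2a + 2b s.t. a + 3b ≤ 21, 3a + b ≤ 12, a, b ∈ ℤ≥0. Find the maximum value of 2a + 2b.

16

(a,b)=(2,6) is feasible, giving 16.
(a,b)=(0,7) is feasible, giving 14.
(a,b)=(1,6) is feasible, giving 14.
The best lattice point is (2,6), giving 16.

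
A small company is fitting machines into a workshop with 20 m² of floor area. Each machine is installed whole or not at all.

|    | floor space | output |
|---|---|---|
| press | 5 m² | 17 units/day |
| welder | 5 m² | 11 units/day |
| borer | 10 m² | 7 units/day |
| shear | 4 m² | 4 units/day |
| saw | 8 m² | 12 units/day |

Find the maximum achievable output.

press + welder + borer: floor space 5 + 5 + 10 = 20 ≤ 20, output 17 + 11 + 7 = 35.
press + welder + saw: floor space 5 + 5 + 8 = 18 ≤ 20, output 17 + 11 + 12 = 40.
Best is press, welder, and saw with total output 40.

40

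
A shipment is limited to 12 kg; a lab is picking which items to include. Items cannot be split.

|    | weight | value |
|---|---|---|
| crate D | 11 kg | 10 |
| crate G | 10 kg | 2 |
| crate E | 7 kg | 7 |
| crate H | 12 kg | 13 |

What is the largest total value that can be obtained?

crate H: weight 12 ≤ 12, value 13.
crate E: weight 7 ≤ 12, value 7.
crate D: weight 11 ≤ 12, value 10.
Best is crate H with total value 13.

13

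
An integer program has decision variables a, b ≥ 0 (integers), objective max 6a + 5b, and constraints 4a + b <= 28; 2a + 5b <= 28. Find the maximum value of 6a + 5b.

(a,b)=(6,3): 4·6+1·3=27≤28, 2·6+5·3=27≤28, objective 51.
(a,b)=(6,2): 4·6+1·2=26≤28, 2·6+5·2=22≤28, objective 46.
(a,b)=(5,3): 4·5+1·3=23≤28, 2·5+5·3=25≤28, objective 45.
No feasible integer point exceeds 51.

51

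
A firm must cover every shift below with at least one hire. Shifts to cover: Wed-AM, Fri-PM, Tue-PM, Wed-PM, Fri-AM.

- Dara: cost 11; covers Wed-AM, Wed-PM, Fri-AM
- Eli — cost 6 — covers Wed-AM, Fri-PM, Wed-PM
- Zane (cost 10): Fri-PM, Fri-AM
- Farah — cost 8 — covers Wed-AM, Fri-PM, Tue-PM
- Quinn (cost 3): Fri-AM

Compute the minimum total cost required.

17

Choose Eli, Farah, and Quinn: together they cover Wed-AM, Fri-PM, Tue-PM, Wed-PM, Fri-AM — every shift.
Total cost: 6 + 8 + 3 = 17.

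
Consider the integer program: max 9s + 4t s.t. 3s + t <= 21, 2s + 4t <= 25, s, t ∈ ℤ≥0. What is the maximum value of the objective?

66

(s,t)=(6,3): 3·6+1·3=21≤21, 2·6+4·3=24≤25, objective 66.
(s,t)=(6,2): 3·6+1·2=20≤21, 2·6+4·2=20≤25, objective 62.
No feasible integer point exceeds 66.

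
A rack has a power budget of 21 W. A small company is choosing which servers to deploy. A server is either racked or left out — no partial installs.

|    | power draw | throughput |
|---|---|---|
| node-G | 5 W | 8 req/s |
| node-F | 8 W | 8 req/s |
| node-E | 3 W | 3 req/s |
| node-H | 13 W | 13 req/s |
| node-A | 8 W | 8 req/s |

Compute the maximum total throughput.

24

node-G + node-F + node-A: power draw 5 + 8 + 8 = 21 ≤ 21, throughput 8 + 8 + 8 = 24.
node-G + node-H: power draw 5 + 13 = 18 ≤ 21, throughput 8 + 13 = 21.
node-G + node-E + node-H: power draw 5 + 3 + 13 = 21 ≤ 21, throughput 8 + 3 + 13 = 24.
The maximum throughput is 24; one optimal choice is node-G, node-E, and node-H.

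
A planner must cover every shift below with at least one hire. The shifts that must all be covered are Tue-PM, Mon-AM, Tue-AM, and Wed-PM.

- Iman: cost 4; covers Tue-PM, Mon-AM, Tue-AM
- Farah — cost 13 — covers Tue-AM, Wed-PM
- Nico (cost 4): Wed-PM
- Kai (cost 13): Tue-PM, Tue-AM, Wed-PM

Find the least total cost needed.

This is an integer covering problem.
Choose Iman and Nico: together they cover Tue-PM, Mon-AM, Tue-AM, Wed-PM — every shift.
Total cost: 4 + 4 = 8.
No cover costs less than 8.

8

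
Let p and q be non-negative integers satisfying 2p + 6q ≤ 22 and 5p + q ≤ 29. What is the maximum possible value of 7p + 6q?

47

(p,q)=(5,2) is feasible, giving 47.
(p,q)=(5,1) is feasible, giving 41.
(p,q)=(4,2) is feasible, giving 40.
The best lattice point is (5,2), giving 47.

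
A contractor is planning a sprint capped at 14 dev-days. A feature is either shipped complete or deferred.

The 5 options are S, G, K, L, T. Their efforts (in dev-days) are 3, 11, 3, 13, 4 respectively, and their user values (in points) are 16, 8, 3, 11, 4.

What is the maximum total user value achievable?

24

This is an integer program with binary decision variables.
S + G: effort 3 + 11 = 14 ≤ 14, user value 16 + 8 = 24.
S + T: effort 3 + 4 = 7 ≤ 14, user value 16 + 4 = 20.
S + K + T: effort 3 + 3 + 4 = 10 ≤ 14, user value 16 + 3 + 4 = 23.
Best is S and G with total user value 24.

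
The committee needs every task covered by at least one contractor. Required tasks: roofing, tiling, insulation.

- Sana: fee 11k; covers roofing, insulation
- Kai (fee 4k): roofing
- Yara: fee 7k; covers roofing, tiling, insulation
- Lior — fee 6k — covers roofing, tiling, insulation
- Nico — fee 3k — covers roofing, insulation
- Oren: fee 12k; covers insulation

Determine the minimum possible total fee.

6

The greedy cost-per-new-task heuristic would pick Nico and Lior for 9, but a cheaper cover exists.
Lior alone covers roofing, tiling, insulation — every task.
Total fee: 6.
No cover costs less than 6.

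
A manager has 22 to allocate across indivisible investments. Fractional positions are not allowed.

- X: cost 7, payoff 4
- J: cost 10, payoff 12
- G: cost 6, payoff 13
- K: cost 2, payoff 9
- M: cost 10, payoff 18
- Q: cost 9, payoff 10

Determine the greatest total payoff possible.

Allowing fractional choices, the relaxed optimum would be about 44.8, but investments are indivisible.
J + K + M: cost 10 + 2 + 10 = 22 ≤ 22, payoff 12 + 9 + 18 = 39.
G + K + M: cost 6 + 2 + 10 = 18 ≤ 22, payoff 13 + 9 + 18 = 40.
Best is G, K, and M with total payoff 40.

40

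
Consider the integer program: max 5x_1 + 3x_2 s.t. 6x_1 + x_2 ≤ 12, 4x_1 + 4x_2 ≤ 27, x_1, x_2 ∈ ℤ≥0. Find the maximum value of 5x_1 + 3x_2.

(x_1,x_2)=(1,5) is feasible, giving 20.
(x_1,x_2)=(0,6) is feasible, giving 18.
(x_1,x_2)=(1,4) is feasible, giving 17.
Maximum is 20 at (x_1,x_2)=(1,5).

20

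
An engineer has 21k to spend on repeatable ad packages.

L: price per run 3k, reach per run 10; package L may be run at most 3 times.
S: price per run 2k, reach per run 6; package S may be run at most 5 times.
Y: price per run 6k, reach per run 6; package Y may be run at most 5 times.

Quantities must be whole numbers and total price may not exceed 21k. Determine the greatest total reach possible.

This is a bounded integer knapsack.
Take 3×L and 5×S: price 19 ≤ 21, reach 3·10 + 5·6 = 60.
L has the best ratio (10/3) and is taken to its limit of 3; remaining capacity is filled optimally with the others.

60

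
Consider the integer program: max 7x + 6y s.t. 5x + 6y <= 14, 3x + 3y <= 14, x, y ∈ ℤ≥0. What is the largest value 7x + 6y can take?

The continuous relaxation peaks at (2.8, 0) with value 19.60; rounding to a feasible lattice point costs some objective.
(x,y)=(2,0): 5·2+6·0=10≤14, 3·2+3·0=6≤14, objective 14.
(x,y)=(1,1): 5·1+6·1=11≤14, 3·1+3·1=6≤14, objective 13.
No feasible integer point exceeds 14.

14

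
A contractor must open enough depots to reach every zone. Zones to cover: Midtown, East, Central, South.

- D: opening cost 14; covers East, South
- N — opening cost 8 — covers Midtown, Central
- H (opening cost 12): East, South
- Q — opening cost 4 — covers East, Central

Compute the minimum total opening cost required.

This is a weighted set-cover instance.
Choose N and H: together they cover Midtown, East, Central, South — every zone.
Total opening cost: 8 + 12 = 20.

20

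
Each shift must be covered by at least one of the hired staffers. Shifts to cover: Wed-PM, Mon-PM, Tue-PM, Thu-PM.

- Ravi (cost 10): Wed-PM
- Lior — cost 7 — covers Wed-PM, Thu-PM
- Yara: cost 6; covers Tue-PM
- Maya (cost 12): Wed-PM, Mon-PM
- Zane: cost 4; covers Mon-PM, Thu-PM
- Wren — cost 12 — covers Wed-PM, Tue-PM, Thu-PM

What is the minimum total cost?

This is a weighted set-cover instance.
Choose Zane and Wren: together they cover Wed-PM, Mon-PM, Tue-PM, Thu-PM — every shift.
Total cost: 4 + 12 = 16.

16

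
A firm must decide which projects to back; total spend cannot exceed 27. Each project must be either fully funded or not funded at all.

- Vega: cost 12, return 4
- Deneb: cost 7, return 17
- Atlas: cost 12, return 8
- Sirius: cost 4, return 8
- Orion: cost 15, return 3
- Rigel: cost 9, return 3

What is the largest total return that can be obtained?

Allowing fractional choices, the relaxed optimum would be about 34.3, but projects are indivisible.
Vega + Deneb + Sirius: cost 12 + 7 + 4 = 23 ≤ 27, return 4 + 17 + 8 = 29.
Deneb + Atlas + Sirius: cost 7 + 12 + 4 = 23 ≤ 27, return 17 + 8 + 8 = 33.
Best is Deneb, Atlas, and Sirius with total return 33.

33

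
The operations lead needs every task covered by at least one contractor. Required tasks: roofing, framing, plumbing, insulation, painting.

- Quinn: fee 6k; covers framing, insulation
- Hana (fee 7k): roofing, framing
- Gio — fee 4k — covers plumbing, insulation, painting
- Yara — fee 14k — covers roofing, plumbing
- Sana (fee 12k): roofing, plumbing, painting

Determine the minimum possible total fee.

Choose Hana and Gio: together they cover roofing, framing, plumbing, insulation, painting — every task.
Total fee: 7 + 4 = 11.

11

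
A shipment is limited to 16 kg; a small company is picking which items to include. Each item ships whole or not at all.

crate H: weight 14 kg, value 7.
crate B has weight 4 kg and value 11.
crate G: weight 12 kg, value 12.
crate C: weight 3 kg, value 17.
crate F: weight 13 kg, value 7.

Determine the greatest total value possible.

29

This is a 0-1 knapsack instance.
Take crate G and crate C: weight 12 + 3 = 15 ≤ 16, value 12 + 17 = 29.
No other feasible combination does better.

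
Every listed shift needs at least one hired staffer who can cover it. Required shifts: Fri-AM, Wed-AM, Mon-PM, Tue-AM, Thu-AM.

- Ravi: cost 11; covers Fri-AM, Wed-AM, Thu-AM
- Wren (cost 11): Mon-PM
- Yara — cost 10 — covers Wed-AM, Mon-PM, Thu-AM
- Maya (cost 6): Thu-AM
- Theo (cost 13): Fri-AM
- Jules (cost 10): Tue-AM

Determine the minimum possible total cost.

Choose Ravi, Yara, and Jules: together they cover Fri-AM, Wed-AM, Mon-PM, Tue-AM, Thu-AM — every shift.
Total cost: 11 + 10 + 10 = 31.
No cover costs less than 31.

31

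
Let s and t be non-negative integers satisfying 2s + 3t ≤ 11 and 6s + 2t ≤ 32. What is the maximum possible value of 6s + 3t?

30

Relaxing integrality, the LP optimum is 32.14 at (s,t) = (5.29, 0.143), which is not an integer point.
(s,t)=(5,0): 2·5+3·0=10≤11, 6·5+2·0=30≤32, objective 30.
(s,t)=(4,1): 2·4+3·1=11≤11, 6·4+2·1=26≤32, objective 27.
(s,t)=(4,0): 2·4+3·0=8≤11, 6·4+2·0=24≤32, objective 24.
The best lattice point is (5,0), giving 30.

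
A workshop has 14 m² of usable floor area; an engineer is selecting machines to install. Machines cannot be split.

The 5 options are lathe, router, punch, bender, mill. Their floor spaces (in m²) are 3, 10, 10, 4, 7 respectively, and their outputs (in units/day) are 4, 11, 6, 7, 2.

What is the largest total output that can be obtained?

This is an integer program with binary decision variables.
Allowing fractional choices, the relaxed optimum would be about 18.7, but machines are indivisible.
router + bender: floor space 10 + 4 = 14 ≤ 14, output 11 + 7 = 18.
lathe + router: floor space 3 + 10 = 13 ≤ 14, output 4 + 11 = 15.
punch + bender: floor space 10 + 4 = 14 ≤ 14, output 6 + 7 = 13.
Best is router and bender with total output 18.

18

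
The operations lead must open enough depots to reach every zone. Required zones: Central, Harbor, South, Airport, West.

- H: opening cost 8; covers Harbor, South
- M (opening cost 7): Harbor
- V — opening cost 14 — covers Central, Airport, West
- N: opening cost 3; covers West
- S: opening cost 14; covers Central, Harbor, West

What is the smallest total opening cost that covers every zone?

The greedy cost-per-new-zone heuristic would pick N, H, and V for 25, but a cheaper cover exists.
Choose H and V: together they cover Central, Harbor, South, Airport, West — every zone.
Total opening cost: 8 + 14 = 22.
No cover costs less than 22.

22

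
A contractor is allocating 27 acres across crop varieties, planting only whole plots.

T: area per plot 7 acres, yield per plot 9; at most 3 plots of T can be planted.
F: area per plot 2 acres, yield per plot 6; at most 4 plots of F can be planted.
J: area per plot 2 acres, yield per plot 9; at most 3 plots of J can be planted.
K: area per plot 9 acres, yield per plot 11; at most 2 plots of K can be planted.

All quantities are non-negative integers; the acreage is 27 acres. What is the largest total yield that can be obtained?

63

This is a bounded integer knapsack.
Take 2×T, 3×F, and 3×J: area 26 ≤ 27, yield 2·9 + 3·6 + 3·9 = 63.
J has the best ratio (9/2) and is taken to its limit of 3; remaining capacity is filled optimally with the others.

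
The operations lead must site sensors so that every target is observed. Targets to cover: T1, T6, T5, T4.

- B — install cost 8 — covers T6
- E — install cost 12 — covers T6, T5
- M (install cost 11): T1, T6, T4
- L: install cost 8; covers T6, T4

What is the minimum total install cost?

Choose E and M: together they cover T1, T6, T5, T4 — every target.
Total install cost: 12 + 11 = 23.
No cover costs less than 23.

23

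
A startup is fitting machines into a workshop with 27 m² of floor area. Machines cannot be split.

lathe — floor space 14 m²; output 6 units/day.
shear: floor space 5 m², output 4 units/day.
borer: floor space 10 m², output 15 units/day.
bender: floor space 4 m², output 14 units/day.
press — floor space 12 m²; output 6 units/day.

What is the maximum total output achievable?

Allowing fractional choices, the relaxed optimum would be about 37.0, but machines are indivisible.
borer + bender: floor space 10 + 4 = 14 ≤ 27, output 15 + 14 = 29.
borer + bender + press: floor space 10 + 4 + 12 = 26 ≤ 27, output 15 + 14 + 6 = 35.
shear + borer + bender: floor space 5 + 10 + 4 = 19 ≤ 27, output 4 + 15 + 14 = 33.
Best is borer, bender, and press with total output 35.

35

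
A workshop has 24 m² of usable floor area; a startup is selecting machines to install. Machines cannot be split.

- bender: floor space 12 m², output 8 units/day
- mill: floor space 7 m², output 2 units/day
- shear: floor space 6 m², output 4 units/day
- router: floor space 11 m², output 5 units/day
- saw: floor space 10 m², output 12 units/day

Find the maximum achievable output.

Take bender and saw: floor space 12 + 10 = 22 ≤ 24, output 8 + 12 = 20.
No other feasible combination does better.

20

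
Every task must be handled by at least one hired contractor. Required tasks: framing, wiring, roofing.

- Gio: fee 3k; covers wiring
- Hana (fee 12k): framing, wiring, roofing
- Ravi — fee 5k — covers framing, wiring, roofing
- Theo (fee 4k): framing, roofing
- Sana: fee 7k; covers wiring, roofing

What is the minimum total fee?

5

Ravi alone covers framing, wiring, roofing — every task.
Total fee: 5.
No cover costs less than 5.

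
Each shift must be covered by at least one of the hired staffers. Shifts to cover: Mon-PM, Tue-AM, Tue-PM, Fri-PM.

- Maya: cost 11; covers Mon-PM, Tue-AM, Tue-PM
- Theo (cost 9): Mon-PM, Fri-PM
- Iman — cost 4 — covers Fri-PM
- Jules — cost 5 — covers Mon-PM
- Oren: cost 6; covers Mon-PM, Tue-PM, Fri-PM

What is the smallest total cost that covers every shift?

This is a weighted set-cover instance.
The greedy cost-per-new-shift heuristic would pick Oren and Maya for 17, but a cheaper cover exists.
Choose Maya and Iman: together they cover Mon-PM, Tue-AM, Tue-PM, Fri-PM — every shift.
Total cost: 11 + 4 = 15.
No cover costs less than 15.

15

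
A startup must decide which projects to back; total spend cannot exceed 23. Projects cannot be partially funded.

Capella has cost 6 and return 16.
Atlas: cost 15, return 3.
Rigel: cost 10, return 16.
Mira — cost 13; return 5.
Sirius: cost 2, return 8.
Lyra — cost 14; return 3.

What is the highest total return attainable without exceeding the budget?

Allowing fractional choices, the relaxed optimum would be about 41.9, but projects are indivisible.
Capella + Mira + Sirius: cost 6 + 13 + 2 = 21 ≤ 23, return 16 + 5 + 8 = 29.
Capella + Rigel + Sirius: cost 6 + 10 + 2 = 18 ≤ 23, return 16 + 16 + 8 = 40.
Capella + Rigel: cost 6 + 10 = 16 ≤ 23, return 16 + 16 = 32.
Best is Capella, Rigel, and Sirius with total return 40.

40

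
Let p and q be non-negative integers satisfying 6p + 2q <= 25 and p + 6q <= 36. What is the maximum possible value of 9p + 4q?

39

(p,q)=(3,3): 6·3+2·3=24≤25, 1·3+6·3=21≤36, objective 39.
(p,q)=(2,5): 6·2+2·5=22≤25, 1·2+6·5=32≤36, objective 38.
(p,q)=(3,2): 6·3+2·2=22≤25, 1·3+6·2=15≤36, objective 35.
The best lattice point is (3,3), giving 39.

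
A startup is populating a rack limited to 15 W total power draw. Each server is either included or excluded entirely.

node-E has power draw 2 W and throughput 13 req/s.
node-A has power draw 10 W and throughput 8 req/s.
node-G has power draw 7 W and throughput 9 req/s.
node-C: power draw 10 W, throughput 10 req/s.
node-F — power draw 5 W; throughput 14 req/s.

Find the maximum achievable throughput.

Take node-E, node-G, and node-F: power draw 2 + 7 + 5 = 14 ≤ 15, throughput 13 + 9 + 14 = 36.
No other feasible combination does better.

36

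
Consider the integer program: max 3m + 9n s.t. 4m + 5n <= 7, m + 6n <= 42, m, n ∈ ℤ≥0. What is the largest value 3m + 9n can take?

9

Relaxing integrality, the LP optimum is 12.60 at (m,n) = (0, 1.4), which is not an integer point.
(m,n)=(0,1): 4·0+5·1=5≤7, 1·0+6·1=6≤42, objective 9.
(m,n)=(1,0): 4·1+5·0=4≤7, 1·1+6·0=1≤42, objective 3.
Maximum is 9 at (m,n)=(0,1).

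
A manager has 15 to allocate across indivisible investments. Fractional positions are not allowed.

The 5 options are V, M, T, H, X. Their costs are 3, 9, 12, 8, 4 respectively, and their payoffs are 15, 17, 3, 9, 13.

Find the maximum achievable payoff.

Treat it as a binary knapsack problem.
Take V, H, and X: cost 3 + 8 + 4 = 15 ≤ 15, payoff 15 + 9 + 13 = 37.
No other feasible combination does better.

37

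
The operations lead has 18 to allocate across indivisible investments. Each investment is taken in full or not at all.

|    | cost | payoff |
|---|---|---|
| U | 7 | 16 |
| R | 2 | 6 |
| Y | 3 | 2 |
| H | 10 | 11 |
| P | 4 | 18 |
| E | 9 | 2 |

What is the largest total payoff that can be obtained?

42

U + Y + P: cost 7 + 3 + 4 = 14 ≤ 18, payoff 16 + 2 + 18 = 36.
U + R + Y + P: cost 7 + 2 + 3 + 4 = 16 ≤ 18, payoff 16 + 6 + 2 + 18 = 42.
U + R + P: cost 7 + 2 + 4 = 13 ≤ 18, payoff 16 + 6 + 18 = 40.
Best is U, R, Y, and P with total payoff 42.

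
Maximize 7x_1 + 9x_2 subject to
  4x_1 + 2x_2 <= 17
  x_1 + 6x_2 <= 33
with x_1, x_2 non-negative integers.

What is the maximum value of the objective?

(x_1,x_2)=(1,5): 4·1+2·5=14≤17, 1·1+6·5=31≤33, objective 52.
(x_1,x_2)=(2,4): 4·2+2·4=16≤17, 1·2+6·4=26≤33, objective 50.
Maximum is 52 at (x_1,x_2)=(1,5).

52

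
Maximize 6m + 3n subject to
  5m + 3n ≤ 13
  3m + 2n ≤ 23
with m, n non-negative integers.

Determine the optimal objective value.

15

The continuous relaxation peaks at (2.6, 0) with value 15.60; rounding to a feasible lattice point costs some objective.
(m,n)=(2,1): 5·2+3·1=13≤13, 3·2+2·1=8≤23, objective 15.
(m,n)=(1,2): 5·1+3·2=11≤13, 3·1+2·2=7≤23, objective 12.
(m,n)=(2,0): 5·2+3·0=10≤13, 3·2+2·0=6≤23, objective 12.
The best lattice point is (2,1), giving 15.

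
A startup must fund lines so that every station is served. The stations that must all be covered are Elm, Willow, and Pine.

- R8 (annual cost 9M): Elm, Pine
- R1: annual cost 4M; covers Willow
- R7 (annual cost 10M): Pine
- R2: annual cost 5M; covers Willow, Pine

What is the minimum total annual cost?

This is a weighted set-cover instance.
The greedy cost-per-new-station heuristic would pick R2 and R8 for 14, but a cheaper cover exists.
Choose R8 and R1: together they cover Elm, Willow, Pine — every station.
Total annual cost: 9 + 4 = 13.
No cover costs less than 13.

13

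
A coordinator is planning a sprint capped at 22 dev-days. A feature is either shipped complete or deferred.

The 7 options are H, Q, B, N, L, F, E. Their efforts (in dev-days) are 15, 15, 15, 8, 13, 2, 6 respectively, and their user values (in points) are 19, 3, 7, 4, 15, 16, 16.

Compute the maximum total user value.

Allowing fractional choices, the relaxed optimum would be about 49.7, but features are indivisible.
L + F + E: effort 13 + 2 + 6 = 21 ≤ 22, user value 15 + 16 + 16 = 47.
N + F + E: effort 8 + 2 + 6 = 16 ≤ 22, user value 4 + 16 + 16 = 36.
H + F: effort 15 + 2 = 17 ≤ 22, user value 19 + 16 = 35.
Best is L, F, and E with total user value 47.

47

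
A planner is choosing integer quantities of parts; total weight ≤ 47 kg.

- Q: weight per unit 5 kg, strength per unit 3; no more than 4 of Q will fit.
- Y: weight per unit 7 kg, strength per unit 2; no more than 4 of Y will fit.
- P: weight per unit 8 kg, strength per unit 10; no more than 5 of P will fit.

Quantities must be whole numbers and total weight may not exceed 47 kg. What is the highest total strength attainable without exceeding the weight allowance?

Take 1×Q and 5×P: weight 45 ≤ 47, strength 1·3 + 5·10 = 53.
P has the best ratio (10/8) and is taken to its limit of 5; remaining capacity is filled optimally with the others.

53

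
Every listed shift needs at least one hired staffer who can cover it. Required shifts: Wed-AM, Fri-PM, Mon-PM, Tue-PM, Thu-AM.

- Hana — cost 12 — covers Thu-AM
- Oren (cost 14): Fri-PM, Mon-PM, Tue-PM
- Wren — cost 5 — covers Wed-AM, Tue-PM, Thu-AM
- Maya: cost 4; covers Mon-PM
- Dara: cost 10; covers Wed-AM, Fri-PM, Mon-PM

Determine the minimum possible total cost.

15

The greedy cost-per-new-shift heuristic would pick Wren, Maya, and Dara for 19, but a cheaper cover exists.
Choose Wren and Dara: together they cover Wed-AM, Fri-PM, Mon-PM, Tue-PM, Thu-AM — every shift.
Total cost: 5 + 10 = 15.
No cover costs less than 15.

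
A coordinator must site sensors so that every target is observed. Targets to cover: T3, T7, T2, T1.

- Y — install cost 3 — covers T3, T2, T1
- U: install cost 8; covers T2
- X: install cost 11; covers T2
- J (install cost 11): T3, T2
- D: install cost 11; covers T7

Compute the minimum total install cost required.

14

Choose Y and D: together they cover T3, T7, T2, T1 — every target.
Total install cost: 3 + 11 = 14.
No cover costs less than 14.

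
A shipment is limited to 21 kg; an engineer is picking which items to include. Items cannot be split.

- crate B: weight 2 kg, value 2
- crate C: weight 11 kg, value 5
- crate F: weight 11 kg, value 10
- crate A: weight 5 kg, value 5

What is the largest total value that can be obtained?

Treat it as a binary knapsack problem.
Allowing fractional choices, the relaxed optimum would be about 18.4, but items are indivisible.
crate B + crate F: weight 2 + 11 = 13 ≤ 21, value 2 + 10 = 12.
crate F + crate A: weight 11 + 5 = 16 ≤ 21, value 10 + 5 = 15.
crate B + crate F + crate A: weight 2 + 11 + 5 = 18 ≤ 21, value 2 + 10 + 5 = 17.
Best is crate B, crate F, and crate A with total value 17.

17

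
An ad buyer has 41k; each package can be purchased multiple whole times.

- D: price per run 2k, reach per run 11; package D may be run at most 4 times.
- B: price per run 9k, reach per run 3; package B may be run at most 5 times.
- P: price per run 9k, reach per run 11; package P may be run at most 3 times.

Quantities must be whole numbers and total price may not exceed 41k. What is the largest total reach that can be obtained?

4×D and 3×P: price 35 ≤ 41, reach 4·11 + 3·11 = 77.
4×D, 1×B, and 2×P: price 35 ≤ 41, reach 4·11 + 1·3 + 2·11 = 69.
Best is 77.

77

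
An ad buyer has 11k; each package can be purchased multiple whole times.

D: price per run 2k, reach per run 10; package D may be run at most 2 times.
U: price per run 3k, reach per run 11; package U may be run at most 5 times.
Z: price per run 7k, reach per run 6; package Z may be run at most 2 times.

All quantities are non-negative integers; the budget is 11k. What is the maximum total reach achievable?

Take 1×D and 3×U: price 11 ≤ 11, reach 1·10 + 3·11 = 43.
No other integer combination yields more.

43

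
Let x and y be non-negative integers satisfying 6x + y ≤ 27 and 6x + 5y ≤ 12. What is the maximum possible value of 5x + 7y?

Relaxing integrality, the LP optimum is 16.80 at (x,y) = (0, 2.4), which is not an integer point.
(x,y)=(0,2): 6·0+1·2=2≤27, 6·0+5·2=10≤12, objective 14.
(x,y)=(1,1): 6·1+1·1=7≤27, 6·1+5·1=11≤12, objective 12.
(x,y)=(0,1): 6·0+1·1=1≤27, 6·0+5·1=5≤12, objective 7.
No feasible integer point exceeds 14.

14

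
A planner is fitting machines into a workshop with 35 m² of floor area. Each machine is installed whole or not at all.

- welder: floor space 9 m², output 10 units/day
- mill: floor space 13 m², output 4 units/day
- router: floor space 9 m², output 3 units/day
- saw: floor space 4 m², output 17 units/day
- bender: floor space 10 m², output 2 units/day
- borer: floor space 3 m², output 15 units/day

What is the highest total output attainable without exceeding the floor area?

47

Take welder, router, saw, bender, and borer: floor space 9 + 9 + 4 + 10 + 3 = 35 ≤ 35, output 10 + 3 + 17 + 2 + 15 = 47.
No other feasible combination does better.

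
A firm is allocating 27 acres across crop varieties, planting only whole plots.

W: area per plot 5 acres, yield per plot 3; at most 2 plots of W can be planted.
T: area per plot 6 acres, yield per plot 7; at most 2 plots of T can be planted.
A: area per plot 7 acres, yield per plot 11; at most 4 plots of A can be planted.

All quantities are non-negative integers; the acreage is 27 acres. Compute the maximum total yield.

40

A has the best ratio (11/7); taking only A gives at most 3×11 = 33 (stopped by the area limit).
Mixing does better — 1×T and 3×A: area 27 ≤ 27, yield 1·7 + 3·11 = 40.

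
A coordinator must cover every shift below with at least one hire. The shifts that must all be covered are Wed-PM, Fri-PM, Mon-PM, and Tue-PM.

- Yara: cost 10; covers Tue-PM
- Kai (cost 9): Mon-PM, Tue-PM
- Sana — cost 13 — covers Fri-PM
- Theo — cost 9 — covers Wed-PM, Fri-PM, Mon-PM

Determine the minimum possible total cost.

18

This is a weighted set-cover instance.
Choose Kai and Theo: together they cover Wed-PM, Fri-PM, Mon-PM, Tue-PM — every shift.
Total cost: 9 + 9 = 18.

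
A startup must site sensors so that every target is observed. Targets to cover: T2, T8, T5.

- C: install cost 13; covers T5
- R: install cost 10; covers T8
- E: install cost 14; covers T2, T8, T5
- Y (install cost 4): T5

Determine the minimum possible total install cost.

E alone covers T2, T8, T5 — every target.
Total install cost: 14.

14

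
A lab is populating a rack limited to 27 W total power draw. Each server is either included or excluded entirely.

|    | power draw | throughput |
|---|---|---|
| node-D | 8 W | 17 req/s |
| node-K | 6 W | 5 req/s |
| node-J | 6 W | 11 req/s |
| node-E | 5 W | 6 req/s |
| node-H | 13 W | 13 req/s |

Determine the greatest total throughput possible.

41

Allowing fractional choices, the relaxed optimum would be about 42.0, but servers are indivisible.
node-D + node-E + node-H: power draw 8 + 5 + 13 = 26 ≤ 27, throughput 17 + 6 + 13 = 36.
node-D + node-K + node-J + node-E: power draw 8 + 6 + 6 + 5 = 25 ≤ 27, throughput 17 + 5 + 11 + 6 = 39.
node-D + node-J + node-H: power draw 8 + 6 + 13 = 27 ≤ 27, throughput 17 + 11 + 13 = 41.
Best is node-D, node-J, and node-H with total throughput 41.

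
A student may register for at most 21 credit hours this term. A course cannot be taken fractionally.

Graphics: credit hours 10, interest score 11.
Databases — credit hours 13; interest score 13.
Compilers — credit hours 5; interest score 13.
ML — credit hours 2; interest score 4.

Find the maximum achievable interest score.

30

Take Databases, Compilers, and ML: credit hours 13 + 5 + 2 = 20 ≤ 21, interest score 13 + 13 + 4 = 30.
No other feasible combination does better.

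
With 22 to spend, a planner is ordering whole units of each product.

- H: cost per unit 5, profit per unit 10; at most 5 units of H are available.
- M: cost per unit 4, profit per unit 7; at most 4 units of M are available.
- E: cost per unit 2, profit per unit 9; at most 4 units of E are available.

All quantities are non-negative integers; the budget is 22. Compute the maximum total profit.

2×H, 1×M, and 4×E: cost 22 ≤ 22, profit 2·10 + 1·7 + 4·9 = 63.
1×H, 2×M, and 4×E: cost 21 ≤ 22, profit 1·10 + 2·7 + 4·9 = 60.
Best is 63.

63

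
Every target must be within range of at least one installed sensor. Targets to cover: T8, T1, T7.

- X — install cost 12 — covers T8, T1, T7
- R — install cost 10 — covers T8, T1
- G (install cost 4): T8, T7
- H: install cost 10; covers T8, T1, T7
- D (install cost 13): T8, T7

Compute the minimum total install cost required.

10

This is an integer covering problem.
The greedy cost-per-new-target heuristic would pick G and R for 14, but a cheaper cover exists.
H alone covers T8, T1, T7 — every target.
Total install cost: 10.
No cover costs less than 10.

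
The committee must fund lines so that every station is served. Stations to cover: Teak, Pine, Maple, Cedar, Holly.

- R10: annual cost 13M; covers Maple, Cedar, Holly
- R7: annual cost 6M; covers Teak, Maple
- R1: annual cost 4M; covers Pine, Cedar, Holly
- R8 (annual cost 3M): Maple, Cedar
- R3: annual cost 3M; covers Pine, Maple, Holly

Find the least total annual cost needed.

The greedy cost-per-new-station heuristic would pick R3, R8, and R7 for 12, but a cheaper cover exists.
Choose R7 and R1: together they cover Teak, Pine, Maple, Cedar, Holly — every station.
Total annual cost: 6 + 4 = 10.
No cover costs less than 10.

10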